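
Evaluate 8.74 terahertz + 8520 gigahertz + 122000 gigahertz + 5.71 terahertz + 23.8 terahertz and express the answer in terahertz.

168.77 terahertz

In terahertz:
  8.74 terahertz → 8.74
  8520 gigahertz = 8520e-3 terahertz = 8.52
  122000 gigahertz = 122000e-3 terahertz = 122
  5.71 terahertz → 5.71
  23.8 terahertz → 23.8
Sum: 8.74 + 8.52 + 122 + 5.71 + 23.8 = 168.77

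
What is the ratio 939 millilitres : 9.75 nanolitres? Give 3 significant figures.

(939e-3) / (9.75e-9) = 96.31e6

96300000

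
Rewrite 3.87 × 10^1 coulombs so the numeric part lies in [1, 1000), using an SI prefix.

38.7 coulombs

= 38.7 coulombs; mantissa already in [1, 1000).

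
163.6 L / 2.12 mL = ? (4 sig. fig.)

(163.6) / (2.12 × 10⁻³) = 77.17 × 10³

77170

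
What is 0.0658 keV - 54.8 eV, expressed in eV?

In eV:
  0.0658 keV = 0.0658e3 eV = 65.8
  54.8 eV → 54.8
Difference: 65.8 - 54.8 = 11

11 eV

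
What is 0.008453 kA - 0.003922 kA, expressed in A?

In A:
  0.008453 kA = 0.008453e3 A = 8.453
  0.003922 kA = 0.003922e3 A = 3.922
Difference: 8.453 - 3.922 = 4.531

4.531 A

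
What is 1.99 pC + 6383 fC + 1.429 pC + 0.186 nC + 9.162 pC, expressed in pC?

In pC:
  1.99 pC → 1.99
  6383 fC = 6383 × 10⁻³ pC = 6.383
  1.429 pC → 1.429
  0.186 nC = 0.186 × 10³ pC = 186
  9.162 pC → 9.162
Sum: 1.99 + 6.383 + 1.429 + 186 + 9.162 = 204.964

204.964 pC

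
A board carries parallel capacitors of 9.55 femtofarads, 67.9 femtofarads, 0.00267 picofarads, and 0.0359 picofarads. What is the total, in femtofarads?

116.02 femtofarads

In femtofarads:
  9.55 femtofarads → 9.55
  67.9 femtofarads → 67.9
  0.00267 picofarads = 0.00267 × 10³ femtofarads = 2.67
  0.0359 picofarads = 0.0359 × 10³ femtofarads = 35.9
Sum: 9.55 + 67.9 + 2.67 + 35.9 = 116.02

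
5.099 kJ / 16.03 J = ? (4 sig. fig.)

318.1

(5.099 × 10³) / (16.03) = 0.31809 × 10³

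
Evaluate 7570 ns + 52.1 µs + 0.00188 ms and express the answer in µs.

In µs:
  7570 ns = 7570 × 10^-3 µs = 7.57
  52.1 µs → 52.1
  0.00188 ms = 0.00188 × 10^3 µs = 1.88
Sum: 7.57 + 52.1 + 1.88 = 61.55

61.55 µs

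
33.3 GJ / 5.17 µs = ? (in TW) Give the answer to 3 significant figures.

6440 TW

(33.3 × 10⁹) / (5.17 × 10⁻⁶) = 6.441 × 10¹⁵ W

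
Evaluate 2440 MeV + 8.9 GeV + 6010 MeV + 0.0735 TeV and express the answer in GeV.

90.85 GeV

In GeV:
  2440 MeV = 2440 × 10^-3 GeV = 2.44
  8.9 GeV → 8.9
  6010 MeV = 6010 × 10^-3 GeV = 6.01
  0.0735 TeV = 0.0735 × 10^3 GeV = 73.5
Sum: 2.44 + 8.9 + 6.01 + 73.5 = 90.85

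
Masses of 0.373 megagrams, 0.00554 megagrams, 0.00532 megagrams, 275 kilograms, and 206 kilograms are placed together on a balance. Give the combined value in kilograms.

864.86 kilograms

In kilograms:
  0.373 megagrams = 0.373 × 10^3 kilograms = 373
  0.00554 megagrams = 0.00554 × 10^3 kilograms = 5.54
  0.00532 megagrams = 0.00532 × 10^3 kilograms = 5.32
  275 kilograms → 275
  206 kilograms → 206
Sum: 373 + 5.54 + 5.32 + 275 + 206 = 864.86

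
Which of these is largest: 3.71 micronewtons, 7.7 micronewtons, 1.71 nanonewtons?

7.7 micronewtons

3.71 micronewtons = 0.00000371 newtons
7.7 micronewtons = 0.0000077 newtons
1.71 nanonewtons = 0.00000000171 newtons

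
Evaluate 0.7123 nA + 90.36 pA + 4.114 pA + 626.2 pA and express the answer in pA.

1432.974 pA

In pA:
  0.7123 nA = 0.7123 × 10³ pA = 712.3
  90.36 pA → 90.36
  4.114 pA → 4.114
  626.2 pA → 626.2
Sum: 712.3 + 90.36 + 4.114 + 626.2 = 1432.974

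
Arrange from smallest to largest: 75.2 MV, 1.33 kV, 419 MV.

75.2 MV = 75200000 V
1.33 kV = 1330 V
419 MV = 419000000 V

1.33 kV < 75.2 MV < 419 MV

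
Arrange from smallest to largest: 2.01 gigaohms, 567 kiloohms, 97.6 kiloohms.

2.01 gigaohms = 2010000000 ohms
567 kiloohms = 567000 ohms
97.6 kiloohms = 97600 ohms

97.6 kiloohms < 567 kiloohms < 2.01 gigaohms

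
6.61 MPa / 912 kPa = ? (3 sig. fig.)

7.25

(6.61 × 10⁶) / (912 × 10³) = 0.007248 × 10³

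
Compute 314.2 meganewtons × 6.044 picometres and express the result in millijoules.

1.8990248 millijoules

314.2 × 10^6 × 6.044 × 10^-12 = 1899.0248 × 10^-6 J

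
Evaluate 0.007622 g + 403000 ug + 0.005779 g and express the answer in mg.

416.401 mg

In mg:
  0.007622 g = 0.007622e3 mg = 7.622
  403000 ug = 403000e-3 mg = 403
  0.005779 g = 0.005779e3 mg = 5.779
Sum: 7.622 + 403 + 5.779 = 416.401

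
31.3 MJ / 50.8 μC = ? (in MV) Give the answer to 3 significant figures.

(31.3e6) / (50.8e-6) = 0.61614e12 V

616000 MV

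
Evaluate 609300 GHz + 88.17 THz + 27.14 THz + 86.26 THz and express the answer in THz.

In THz:
  609300 GHz = 609300e-3 THz = 609.3
  88.17 THz → 88.17
  27.14 THz → 27.14
  86.26 THz → 86.26
Sum: 609.3 + 88.17 + 27.14 + 86.26 = 810.87

810.87 THz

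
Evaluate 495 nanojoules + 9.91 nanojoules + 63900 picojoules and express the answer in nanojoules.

In nanojoules:
  495 nanojoules → 495
  9.91 nanojoules → 9.91
  63900 picojoules = 63900 × 10^-3 nanojoules = 63.9
Sum: 495 + 9.91 + 63.9 = 568.81

568.81 nanojoules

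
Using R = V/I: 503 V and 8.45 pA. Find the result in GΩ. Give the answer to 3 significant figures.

59500 GΩ

(503) / (8.45 × 10⁻¹²) = 59.527 × 10¹² Ω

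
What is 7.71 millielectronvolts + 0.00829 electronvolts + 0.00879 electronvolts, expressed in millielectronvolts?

In millielectronvolts:
  7.71 millielectronvolts → 7.71
  0.00829 electronvolts = 0.00829e3 millielectronvolts = 8.29
  0.00879 electronvolts = 0.00879e3 millielectronvolts = 8.79
Sum: 7.71 + 8.29 + 8.79 = 24.79

24.79 millielectronvolts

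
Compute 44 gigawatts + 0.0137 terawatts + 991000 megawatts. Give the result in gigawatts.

1048.7 gigawatts

In gigawatts:
  44 gigawatts → 44
  0.0137 terawatts = 0.0137e3 gigawatts = 13.7
  991000 megawatts = 991000e-3 gigawatts = 991
Sum: 44 + 13.7 + 991 = 1048.7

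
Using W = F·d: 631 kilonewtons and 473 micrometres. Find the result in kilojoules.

631e3 × 473e-6 = 298463e-3 J

0.298463 kilojoules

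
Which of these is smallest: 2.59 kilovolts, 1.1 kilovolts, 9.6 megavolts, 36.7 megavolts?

2.59 kilovolts = 2590 volts
1.1 kilovolts = 1100 volts
9.6 megavolts = 9600000 volts
36.7 megavolts = 36700000 volts

1.1 kilovolts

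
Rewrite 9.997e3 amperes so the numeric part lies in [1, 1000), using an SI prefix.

= 9.997e3 amperes; 1e3 is kilo.

9.997 kiloamperes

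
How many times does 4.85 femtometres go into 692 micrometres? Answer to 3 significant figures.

(692 × 10⁻⁶) / (4.85 × 10⁻¹⁵) = 142.7 × 10⁹

143000000000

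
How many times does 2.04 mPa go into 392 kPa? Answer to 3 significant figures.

(392 × 10^3) / (2.04 × 10^-3) = 192.2 × 10^6

192000000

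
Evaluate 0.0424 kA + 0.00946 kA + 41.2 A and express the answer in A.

In A:
  0.0424 kA = 0.0424 × 10³ A = 42.4
  0.00946 kA = 0.00946 × 10³ A = 9.46
  41.2 A → 41.2
Sum: 42.4 + 9.46 + 41.2 = 93.06

93.06 A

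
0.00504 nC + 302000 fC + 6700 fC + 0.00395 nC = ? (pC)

317.69 pC

In pC:
  0.00504 nC = 0.00504 × 10^3 pC = 5.04
  302000 fC = 302000 × 10^-3 pC = 302
  6700 fC = 6700 × 10^-3 pC = 6.7
  0.00395 nC = 0.00395 × 10^3 pC = 3.95
Sum: 5.04 + 302 + 6.7 + 3.95 = 317.69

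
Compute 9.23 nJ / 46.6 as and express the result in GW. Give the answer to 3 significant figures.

(9.23e-9) / (46.6e-18) = 0.19807e9 W

0.198 GW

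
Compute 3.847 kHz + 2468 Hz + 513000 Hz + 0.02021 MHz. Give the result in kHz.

In kHz:
  3.847 kHz → 3.847
  2468 Hz = 2468 × 10⁻³ kHz = 2.468
  513000 Hz = 513000 × 10⁻³ kHz = 513
  0.02021 MHz = 0.02021 × 10³ kHz = 20.21
Sum: 3.847 + 2.468 + 513 + 20.21 = 539.525

539.525 kHz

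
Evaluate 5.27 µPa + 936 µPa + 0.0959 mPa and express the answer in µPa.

In µPa:
  5.27 µPa → 5.27
  936 µPa → 936
  0.0959 mPa = 0.0959e3 µPa = 95.9
Sum: 5.27 + 936 + 95.9 = 1037.17

1037.17 µPa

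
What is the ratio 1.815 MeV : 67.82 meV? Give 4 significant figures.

(1.815 × 10⁶) / (67.82 × 10⁻³) = 0.026762 × 10⁹

26760000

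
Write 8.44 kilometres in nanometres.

8440000000000 nanometres

kilo = 10^3, nano = 10^-9; factor is 10^12.
8.44 × 10^12 = 8440000000000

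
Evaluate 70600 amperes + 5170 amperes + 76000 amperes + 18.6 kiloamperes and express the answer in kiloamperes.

In kiloamperes:
  70600 amperes = 70600 × 10^-3 kiloamperes = 70.6
  5170 amperes = 5170 × 10^-3 kiloamperes = 5.17
  76000 amperes = 76000 × 10^-3 kiloamperes = 76
  18.6 kiloamperes → 18.6
Sum: 70.6 + 5.17 + 76 + 18.6 = 170.37

170.37 kiloamperes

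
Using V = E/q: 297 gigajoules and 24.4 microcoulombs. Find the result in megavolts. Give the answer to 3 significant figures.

12200000000 megavolts

(297e9) / (24.4e-6) = 12.172e15 V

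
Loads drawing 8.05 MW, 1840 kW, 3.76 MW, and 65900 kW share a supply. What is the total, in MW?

In MW:
  8.05 MW → 8.05
  1840 kW = 1840 × 10⁻³ MW = 1.84
  3.76 MW → 3.76
  65900 kW = 65900 × 10⁻³ MW = 65.9
Sum: 8.05 + 1.84 + 3.76 + 65.9 = 79.55

79.55 MW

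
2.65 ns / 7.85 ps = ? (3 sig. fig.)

(2.65 × 10^-9) / (7.85 × 10^-12) = 0.3376 × 10^3

338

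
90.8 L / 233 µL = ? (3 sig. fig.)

390000

(90.8) / (233 × 10⁻⁶) = 0.3897 × 10⁶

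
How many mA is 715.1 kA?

715100000 mA

kilo = 1e3, milli = 1e-3; factor is 1e6.
715.1 × 1e6 = 715100000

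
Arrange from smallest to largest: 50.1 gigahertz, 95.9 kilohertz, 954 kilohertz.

95.9 kilohertz < 954 kilohertz < 50.1 gigahertz

50.1 gigahertz = 50100000000 hertz
95.9 kilohertz = 95900 hertz
954 kilohertz = 954000 hertz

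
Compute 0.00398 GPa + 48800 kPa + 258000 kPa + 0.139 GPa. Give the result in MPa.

449.78 MPa

In MPa:
  0.00398 GPa = 0.00398e3 MPa = 3.98
  48800 kPa = 48800e-3 MPa = 48.8
  258000 kPa = 258000e-3 MPa = 258
  0.139 GPa = 0.139e3 MPa = 139
Sum: 3.98 + 48.8 + 258 + 139 = 449.78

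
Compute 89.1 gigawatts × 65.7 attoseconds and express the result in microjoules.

89.1 × 10^9 × 65.7 × 10^-18 = 5853.87 × 10^-9 J

5.85387 microjoules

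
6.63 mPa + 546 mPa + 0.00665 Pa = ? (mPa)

In mPa:
  6.63 mPa → 6.63
  546 mPa → 546
  0.00665 Pa = 0.00665 × 10^3 mPa = 6.65
Sum: 6.63 + 546 + 6.65 = 559.28

559.28 mPa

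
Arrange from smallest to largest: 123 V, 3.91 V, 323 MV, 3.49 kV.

3.91 V < 123 V < 3.49 kV < 323 MV

123 V = 123 V
3.91 V = 3.91 V
323 MV = 323000000 V
3.49 kV = 3490 V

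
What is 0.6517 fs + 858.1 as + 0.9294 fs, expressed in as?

In as:
  0.6517 fs = 0.6517 × 10^3 as = 651.7
  858.1 as → 858.1
  0.9294 fs = 0.9294 × 10^3 as = 929.4
Sum: 651.7 + 858.1 + 929.4 = 2439.2

2439.2 as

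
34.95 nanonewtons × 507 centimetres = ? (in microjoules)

0.1771965 microjoules

34.95e-9 × 507e-2 = 17719.65e-11 J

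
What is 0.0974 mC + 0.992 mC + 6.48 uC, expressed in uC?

1095.88 uC

In uC:
  0.0974 mC = 0.0974 × 10^3 uC = 97.4
  0.992 mC = 0.992 × 10^3 uC = 992
  6.48 uC → 6.48
Sum: 97.4 + 992 + 6.48 = 1095.88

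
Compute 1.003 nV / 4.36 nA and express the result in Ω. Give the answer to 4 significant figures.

0.2300 Ω

(1.003 × 10⁻⁹) / (4.36 × 10⁻⁹) = 0.230046 Ω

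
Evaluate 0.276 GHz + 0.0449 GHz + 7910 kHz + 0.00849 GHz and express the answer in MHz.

In MHz:
  0.276 GHz = 0.276 × 10³ MHz = 276
  0.0449 GHz = 0.0449 × 10³ MHz = 44.9
  7910 kHz = 7910 × 10⁻³ MHz = 7.91
  0.00849 GHz = 0.00849 × 10³ MHz = 8.49
Sum: 276 + 44.9 + 7.91 + 8.49 = 337.3

337.3 MHz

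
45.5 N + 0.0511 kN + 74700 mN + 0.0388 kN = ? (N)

210.1 N

In N:
  45.5 N → 45.5
  0.0511 kN = 0.0511 × 10^3 N = 51.1
  74700 mN = 74700 × 10^-3 N = 74.7
  0.0388 kN = 0.0388 × 10^3 N = 38.8
Sum: 45.5 + 51.1 + 74.7 + 38.8 = 210.1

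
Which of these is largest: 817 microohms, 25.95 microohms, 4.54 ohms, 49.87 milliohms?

817 microohms = 0.000817 ohms
25.95 microohms = 0.00002595 ohms
4.54 ohms = 4.54 ohms
49.87 milliohms = 0.04987 ohms

4.54 ohms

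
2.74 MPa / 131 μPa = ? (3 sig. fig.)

20900000000

(2.74e6) / (131e-6) = 0.02092e12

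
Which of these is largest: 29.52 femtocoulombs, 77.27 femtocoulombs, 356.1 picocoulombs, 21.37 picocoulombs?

356.1 picocoulombs

29.52 femtocoulombs = 0.00000000000002952 coulombs
77.27 femtocoulombs = 0.00000000000007727 coulombs
356.1 picocoulombs = 0.0000000003561 coulombs
21.37 picocoulombs = 0.00000000002137 coulombs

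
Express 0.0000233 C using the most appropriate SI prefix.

23.3 μC

= 23.3 × 10⁻⁶ C; 10⁻⁶ is micro.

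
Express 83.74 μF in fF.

micro = 10⁻⁶, femto = 10⁻¹⁵; factor is 10⁹.
83.74 × 10⁹ = 83740000000

83740000000 fF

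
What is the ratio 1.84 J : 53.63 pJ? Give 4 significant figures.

34310000000

(1.84) / (53.63 × 10^-12) = 0.034309 × 10^12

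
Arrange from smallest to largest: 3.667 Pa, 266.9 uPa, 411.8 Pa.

3.667 Pa = 3.667 Pa
266.9 uPa = 0.0002669 Pa
411.8 Pa = 411.8 Pa

266.9 uPa < 3.667 Pa < 411.8 Pa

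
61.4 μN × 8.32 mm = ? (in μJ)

0.510848 μJ

61.4e-6 × 8.32e-3 = 510.848e-9 J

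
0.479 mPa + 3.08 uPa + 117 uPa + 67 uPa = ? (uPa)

In uPa:
  0.479 mPa = 0.479 × 10³ uPa = 479
  3.08 uPa → 3.08
  117 uPa → 117
  67 uPa → 67
Sum: 479 + 3.08 + 117 + 67 = 666.08

666.08 uPa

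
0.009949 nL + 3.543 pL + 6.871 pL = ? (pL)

20.363 pL

In pL:
  0.009949 nL = 0.009949 × 10³ pL = 9.949
  3.543 pL → 3.543
  6.871 pL → 6.871
Sum: 9.949 + 3.543 + 6.871 = 20.363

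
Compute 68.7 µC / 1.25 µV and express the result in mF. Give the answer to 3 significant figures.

(68.7 × 10^-6) / (1.25 × 10^-6) = 54.96 F

55000 mF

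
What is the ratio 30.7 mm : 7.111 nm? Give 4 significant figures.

4317000

(30.7 × 10⁻³) / (7.111 × 10⁻⁹) = 4.3173 × 10⁶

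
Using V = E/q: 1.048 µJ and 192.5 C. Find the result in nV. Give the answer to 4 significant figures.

5.444 nV

(1.048 × 10^-6) / (192.5) = 0.00544416 × 10^-6 V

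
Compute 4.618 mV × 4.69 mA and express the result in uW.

21.65842 uW

4.618 × 10^-3 × 4.69 × 10^-3 = 21.65842 × 10^-6 W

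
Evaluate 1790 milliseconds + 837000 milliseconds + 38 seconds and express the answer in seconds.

876.79 seconds

In seconds:
  1790 milliseconds = 1790 × 10⁻³ seconds = 1.79
  837000 milliseconds = 837000 × 10⁻³ seconds = 837
  38 seconds → 38
Sum: 1.79 + 837 + 38 = 876.79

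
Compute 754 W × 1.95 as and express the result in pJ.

754 × 1.95 × 10^-18 = 1470.3 × 10^-18 J

0.0014703 pJ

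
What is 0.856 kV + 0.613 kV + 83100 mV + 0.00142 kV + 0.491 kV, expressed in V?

In V:
  0.856 kV = 0.856 × 10^3 V = 856
  0.613 kV = 0.613 × 10^3 V = 613
  83100 mV = 83100 × 10^-3 V = 83.1
  0.00142 kV = 0.00142 × 10^3 V = 1.42
  0.491 kV = 0.491 × 10^3 V = 491
Sum: 856 + 613 + 83.1 + 1.42 + 491 = 2044.52

2044.52 V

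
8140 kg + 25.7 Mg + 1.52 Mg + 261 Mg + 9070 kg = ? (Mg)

In Mg:
  8140 kg = 8140 × 10⁻³ Mg = 8.14
  25.7 Mg → 25.7
  1.52 Mg → 1.52
  261 Mg → 261
  9070 kg = 9070 × 10⁻³ Mg = 9.07
Sum: 8.14 + 25.7 + 1.52 + 261 + 9.07 = 305.43

305.43 Mg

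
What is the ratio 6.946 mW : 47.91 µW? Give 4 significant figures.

145.0

(6.946 × 10^-3) / (47.91 × 10^-6) = 0.14498 × 10^3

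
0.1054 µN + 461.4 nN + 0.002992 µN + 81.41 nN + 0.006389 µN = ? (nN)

657.591 nN

In nN:
  0.1054 µN = 0.1054e3 nN = 105.4
  461.4 nN → 461.4
  0.002992 µN = 0.002992e3 nN = 2.992
  81.41 nN → 81.41
  0.006389 µN = 0.006389e3 nN = 6.389
Sum: 105.4 + 461.4 + 2.992 + 81.41 + 6.389 = 657.591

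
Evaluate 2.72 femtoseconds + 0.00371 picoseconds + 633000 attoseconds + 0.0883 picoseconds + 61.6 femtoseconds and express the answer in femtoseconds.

789.33 femtoseconds

In femtoseconds:
  2.72 femtoseconds → 2.72
  0.00371 picoseconds = 0.00371 × 10³ femtoseconds = 3.71
  633000 attoseconds = 633000 × 10⁻³ femtoseconds = 633
  0.0883 picoseconds = 0.0883 × 10³ femtoseconds = 88.3
  61.6 femtoseconds → 61.6
Sum: 2.72 + 3.71 + 633 + 88.3 + 61.6 = 789.33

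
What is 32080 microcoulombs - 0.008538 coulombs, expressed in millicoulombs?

In millicoulombs:
  32080 microcoulombs = 32080 × 10⁻³ millicoulombs = 32.08
  0.008538 coulombs = 0.008538 × 10³ millicoulombs = 8.538
Difference: 32.08 - 8.538 = 23.542

23.542 millicoulombs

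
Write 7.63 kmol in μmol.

kilo = 10^3, micro = 10^-6; factor is 10^9.
7.63 × 10^9 = 7630000000

7630000000 μmol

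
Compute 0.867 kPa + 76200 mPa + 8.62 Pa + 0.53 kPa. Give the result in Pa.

1481.82 Pa

In Pa:
  0.867 kPa = 0.867 × 10^3 Pa = 867
  76200 mPa = 76200 × 10^-3 Pa = 76.2
  8.62 Pa → 8.62
  0.53 kPa = 0.53 × 10^3 Pa = 530
Sum: 867 + 76.2 + 8.62 + 530 = 1481.82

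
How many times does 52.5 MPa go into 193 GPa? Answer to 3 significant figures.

(193e9) / (52.5e6) = 3.676e3

3680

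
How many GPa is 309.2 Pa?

0.0000003092 GPa

(no prefix) = 1e0, giga = 1e9; factor is 1e-9.
309.2 × 1e-9 = 0.0000003092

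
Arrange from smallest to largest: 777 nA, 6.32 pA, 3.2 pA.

3.2 pA < 6.32 pA < 777 nA

777 nA = 0.000000777 A
6.32 pA = 0.00000000000632 A
3.2 pA = 0.0000000000032 A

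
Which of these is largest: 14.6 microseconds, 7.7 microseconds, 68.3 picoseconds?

14.6 microseconds

14.6 microseconds = 0.0000146 seconds
7.7 microseconds = 0.0000077 seconds
68.3 picoseconds = 0.0000000000683 seconds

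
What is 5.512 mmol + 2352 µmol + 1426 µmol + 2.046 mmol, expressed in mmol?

11.336 mmol

In mmol:
  5.512 mmol → 5.512
  2352 µmol = 2352 × 10^-3 mmol = 2.352
  1426 µmol = 1426 × 10^-3 mmol = 1.426
  2.046 mmol → 2.046
Sum: 5.512 + 2.352 + 1.426 + 2.046 = 11.336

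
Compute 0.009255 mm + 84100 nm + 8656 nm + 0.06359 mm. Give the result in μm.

In μm:
  0.009255 mm = 0.009255e3 μm = 9.255
  84100 nm = 84100e-3 μm = 84.1
  8656 nm = 8656e-3 μm = 8.656
  0.06359 mm = 0.06359e3 μm = 63.59
Sum: 9.255 + 84.1 + 8.656 + 63.59 = 165.601

165.601 μm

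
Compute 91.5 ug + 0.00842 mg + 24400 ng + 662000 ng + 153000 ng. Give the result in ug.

In ug:
  91.5 ug → 91.5
  0.00842 mg = 0.00842e3 ug = 8.42
  24400 ng = 24400e-3 ug = 24.4
  662000 ng = 662000e-3 ug = 662
  153000 ng = 153000e-3 ug = 153
Sum: 91.5 + 8.42 + 24.4 + 662 + 153 = 939.32

939.32 ug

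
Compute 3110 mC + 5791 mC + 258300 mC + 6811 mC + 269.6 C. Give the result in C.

543.612 C

In C:
  3110 mC = 3110 × 10^-3 C = 3.11
  5791 mC = 5791 × 10^-3 C = 5.791
  258300 mC = 258300 × 10^-3 C = 258.3
  6811 mC = 6811 × 10^-3 C = 6.811
  269.6 C → 269.6
Sum: 3.11 + 5.791 + 258.3 + 6.811 + 269.6 = 543.612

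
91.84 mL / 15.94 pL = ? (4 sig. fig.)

5762000000

(91.84 × 10^-3) / (15.94 × 10^-12) = 5.7616 × 10^9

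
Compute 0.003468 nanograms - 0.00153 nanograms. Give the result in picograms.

1.938 picograms

In picograms:
  0.003468 nanograms = 0.003468 × 10^3 picograms = 3.468
  0.00153 nanograms = 0.00153 × 10^3 picograms = 1.53
Difference: 3.468 - 1.53 = 1.938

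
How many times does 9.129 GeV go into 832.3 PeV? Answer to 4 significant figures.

(832.3e15) / (9.129e9) = 91.171e6

91170000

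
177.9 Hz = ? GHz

0.0000001779 GHz

(no prefix) = 10⁰, giga = 10⁹; factor is 10⁻⁹.
177.9 × 10⁻⁹ = 0.0000001779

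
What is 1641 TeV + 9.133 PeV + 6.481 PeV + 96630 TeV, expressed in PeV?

113.885 PeV

In PeV:
  1641 TeV = 1641e-3 PeV = 1.641
  9.133 PeV → 9.133
  6.481 PeV → 6.481
  96630 TeV = 96630e-3 PeV = 96.63
Sum: 1.641 + 9.133 + 6.481 + 96.63 = 113.885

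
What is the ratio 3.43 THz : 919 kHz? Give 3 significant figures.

(3.43 × 10^12) / (919 × 10^3) = 0.003732 × 10^9

3730000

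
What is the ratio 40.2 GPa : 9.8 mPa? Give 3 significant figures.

(40.2 × 10^9) / (9.8 × 10^-3) = 4.102 × 10^12

4100000000000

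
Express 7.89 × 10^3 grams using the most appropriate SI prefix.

7.89 kilograms

= 7.89 × 10^3 grams; 10^3 is kilo.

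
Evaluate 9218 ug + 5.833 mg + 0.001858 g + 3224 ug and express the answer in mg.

20.133 mg

In mg:
  9218 ug = 9218e-3 mg = 9.218
  5.833 mg → 5.833
  0.001858 g = 0.001858e3 mg = 1.858
  3224 ug = 3224e-3 mg = 3.224
Sum: 9.218 + 5.833 + 1.858 + 3.224 = 20.133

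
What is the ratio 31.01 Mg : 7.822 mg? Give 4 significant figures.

3964000000

(31.01 × 10⁶) / (7.822 × 10⁻³) = 3.9645 × 10⁹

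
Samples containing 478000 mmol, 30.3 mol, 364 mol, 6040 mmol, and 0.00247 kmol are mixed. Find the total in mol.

880.81 mol

In mol:
  478000 mmol = 478000e-3 mol = 478
  30.3 mol → 30.3
  364 mol → 364
  6040 mmol = 6040e-3 mol = 6.04
  0.00247 kmol = 0.00247e3 mol = 2.47
Sum: 478 + 30.3 + 364 + 6.04 + 2.47 = 880.81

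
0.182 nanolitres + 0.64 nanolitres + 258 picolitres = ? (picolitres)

1080 picolitres

In picolitres:
  0.182 nanolitres = 0.182 × 10³ picolitres = 182
  0.64 nanolitres = 0.64 × 10³ picolitres = 640
  258 picolitres → 258
Sum: 182 + 640 + 258 = 1080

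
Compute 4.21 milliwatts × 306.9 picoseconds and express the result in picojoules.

4.21 × 10^-3 × 306.9 × 10^-12 = 1292.049 × 10^-15 J

1.292049 picojoules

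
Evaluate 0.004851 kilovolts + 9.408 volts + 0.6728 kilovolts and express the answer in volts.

In volts:
  0.004851 kilovolts = 0.004851e3 volts = 4.851
  9.408 volts → 9.408
  0.6728 kilovolts = 0.6728e3 volts = 672.8
Sum: 4.851 + 9.408 + 672.8 = 687.059

687.059 volts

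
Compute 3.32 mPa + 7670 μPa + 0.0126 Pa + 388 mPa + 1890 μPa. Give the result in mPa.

In mPa:
  3.32 mPa → 3.32
  7670 μPa = 7670 × 10⁻³ mPa = 7.67
  0.0126 Pa = 0.0126 × 10³ mPa = 12.6
  388 mPa → 388
  1890 μPa = 1890 × 10⁻³ mPa = 1.89
Sum: 3.32 + 7.67 + 12.6 + 388 + 1.89 = 413.48

413.48 mPa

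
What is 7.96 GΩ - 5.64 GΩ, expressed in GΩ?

2.32 GΩ

In GΩ:
  7.96 GΩ → 7.96
  5.64 GΩ → 5.64
Difference: 7.96 - 5.64 = 2.32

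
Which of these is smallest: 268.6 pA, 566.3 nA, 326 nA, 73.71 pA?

73.71 pA

268.6 pA = 0.0000000002686 A
566.3 nA = 0.0000005663 A
326 nA = 0.000000326 A
73.71 pA = 0.00000000007371 A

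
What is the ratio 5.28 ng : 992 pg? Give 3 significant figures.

5.32

(5.28 × 10⁻⁹) / (992 × 10⁻¹²) = 0.005323 × 10³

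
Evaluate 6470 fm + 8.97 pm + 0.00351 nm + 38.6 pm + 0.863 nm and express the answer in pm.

In pm:
  6470 fm = 6470 × 10⁻³ pm = 6.47
  8.97 pm → 8.97
  0.00351 nm = 0.00351 × 10³ pm = 3.51
  38.6 pm → 38.6
  0.863 nm = 0.863 × 10³ pm = 863
Sum: 6.47 + 8.97 + 3.51 + 38.6 + 863 = 920.55

920.55 pm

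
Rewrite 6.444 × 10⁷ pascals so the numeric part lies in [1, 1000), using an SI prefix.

64.44 megapascals

= 64.44 × 10⁶ pascals; 10⁶ is mega.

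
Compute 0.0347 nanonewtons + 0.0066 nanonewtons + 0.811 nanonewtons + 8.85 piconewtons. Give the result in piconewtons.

In piconewtons:
  0.0347 nanonewtons = 0.0347 × 10³ piconewtons = 34.7
  0.0066 nanonewtons = 0.0066 × 10³ piconewtons = 6.6
  0.811 nanonewtons = 0.811 × 10³ piconewtons = 811
  8.85 piconewtons → 8.85
Sum: 34.7 + 6.6 + 811 + 8.85 = 861.15

861.15 piconewtons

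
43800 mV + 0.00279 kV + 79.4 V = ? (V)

125.99 V

In V:
  43800 mV = 43800 × 10⁻³ V = 43.8
  0.00279 kV = 0.00279 × 10³ V = 2.79
  79.4 V → 79.4
Sum: 43.8 + 2.79 + 79.4 = 125.99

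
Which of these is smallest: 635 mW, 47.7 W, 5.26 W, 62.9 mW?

62.9 mW

635 mW = 0.635 W
47.7 W = 47.7 W
5.26 W = 5.26 W
62.9 mW = 0.0629 W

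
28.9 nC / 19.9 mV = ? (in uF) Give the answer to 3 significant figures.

(28.9e-9) / (19.9e-3) = 1.4523e-6 F

1.45 uF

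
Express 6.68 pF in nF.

0.00668 nF

pico = 10^-12, nano = 10^-9; factor is 10^-3.
6.68 × 10^-3 = 0.00668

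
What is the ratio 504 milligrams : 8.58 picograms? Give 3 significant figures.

58700000000

(504 × 10⁻³) / (8.58 × 10⁻¹²) = 58.74 × 10⁹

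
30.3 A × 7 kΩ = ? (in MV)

30.3 × 7 × 10^3 = 212.1 × 10^3 V

0.2121 MV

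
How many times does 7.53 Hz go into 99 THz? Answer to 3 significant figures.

13100000000000

(99 × 10¹²) / (7.53) = 13.15 × 10¹²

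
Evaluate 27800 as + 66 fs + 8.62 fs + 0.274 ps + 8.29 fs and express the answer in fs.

384.71 fs

In fs:
  27800 as = 27800 × 10⁻³ fs = 27.8
  66 fs → 66
  8.62 fs → 8.62
  0.274 ps = 0.274 × 10³ fs = 274
  8.29 fs → 8.29
Sum: 27.8 + 66 + 8.62 + 274 + 8.29 = 384.71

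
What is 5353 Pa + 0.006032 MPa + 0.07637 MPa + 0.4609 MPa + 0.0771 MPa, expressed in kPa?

In kPa:
  5353 Pa = 5353 × 10⁻³ kPa = 5.353
  0.006032 MPa = 0.006032 × 10³ kPa = 6.032
  0.07637 MPa = 0.07637 × 10³ kPa = 76.37
  0.4609 MPa = 0.4609 × 10³ kPa = 460.9
  0.0771 MPa = 0.0771 × 10³ kPa = 77.1
Sum: 5.353 + 6.032 + 76.37 + 460.9 + 77.1 = 625.755

625.755 kPa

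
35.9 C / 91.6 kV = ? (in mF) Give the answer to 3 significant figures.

0.392 mF

(35.9) / (91.6e3) = 0.39192e-3 F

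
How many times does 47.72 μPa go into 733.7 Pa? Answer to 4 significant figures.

15380000

(733.7) / (47.72e-6) = 15.375e6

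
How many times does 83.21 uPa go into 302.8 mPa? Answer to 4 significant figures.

3639

(302.8 × 10^-3) / (83.21 × 10^-6) = 3.639 × 10^3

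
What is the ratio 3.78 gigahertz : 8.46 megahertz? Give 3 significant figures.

447

(3.78 × 10⁹) / (8.46 × 10⁶) = 0.4468 × 10³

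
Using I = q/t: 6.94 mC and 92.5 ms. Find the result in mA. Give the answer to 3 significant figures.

(6.94e-3) / (92.5e-3) = 0.075027 A

75.0 mA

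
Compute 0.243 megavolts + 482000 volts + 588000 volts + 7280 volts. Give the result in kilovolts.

1320.28 kilovolts

In kilovolts:
  0.243 megavolts = 0.243 × 10^3 kilovolts = 243
  482000 volts = 482000 × 10^-3 kilovolts = 482
  588000 volts = 588000 × 10^-3 kilovolts = 588
  7280 volts = 7280 × 10^-3 kilovolts = 7.28
Sum: 243 + 482 + 588 + 7.28 = 1320.28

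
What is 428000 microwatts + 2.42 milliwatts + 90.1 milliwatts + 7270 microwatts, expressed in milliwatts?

527.79 milliwatts

In milliwatts:
  428000 microwatts = 428000 × 10^-3 milliwatts = 428
  2.42 milliwatts → 2.42
  90.1 milliwatts → 90.1
  7270 microwatts = 7270 × 10^-3 milliwatts = 7.27
Sum: 428 + 2.42 + 90.1 + 7.27 = 527.79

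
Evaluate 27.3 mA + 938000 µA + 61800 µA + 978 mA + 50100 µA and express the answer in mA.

2055.2 mA

In mA:
  27.3 mA → 27.3
  938000 µA = 938000 × 10⁻³ mA = 938
  61800 µA = 61800 × 10⁻³ mA = 61.8
  978 mA → 978
  50100 µA = 50100 × 10⁻³ mA = 50.1
Sum: 27.3 + 938 + 61.8 + 978 + 50.1 = 2055.2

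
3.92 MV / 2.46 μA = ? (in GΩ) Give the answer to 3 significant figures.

(3.92 × 10^6) / (2.46 × 10^-6) = 1.5935 × 10^12 Ω

1590 GΩ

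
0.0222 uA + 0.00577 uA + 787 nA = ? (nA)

In nA:
  0.0222 uA = 0.0222 × 10³ nA = 22.2
  0.00577 uA = 0.00577 × 10³ nA = 5.77
  787 nA → 787
Sum: 22.2 + 5.77 + 787 = 814.97

814.97 nA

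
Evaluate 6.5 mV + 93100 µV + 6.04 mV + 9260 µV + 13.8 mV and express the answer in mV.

In mV:
  6.5 mV → 6.5
  93100 µV = 93100 × 10⁻³ mV = 93.1
  6.04 mV → 6.04
  9260 µV = 9260 × 10⁻³ mV = 9.26
  13.8 mV → 13.8
Sum: 6.5 + 93.1 + 6.04 + 9.26 + 13.8 = 128.7

128.7 mV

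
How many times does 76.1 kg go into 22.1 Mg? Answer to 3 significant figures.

(22.1e6) / (76.1e3) = 0.2904e3

290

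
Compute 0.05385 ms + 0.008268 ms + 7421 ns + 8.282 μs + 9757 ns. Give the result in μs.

87.578 μs

In μs:
  0.05385 ms = 0.05385 × 10^3 μs = 53.85
  0.008268 ms = 0.008268 × 10^3 μs = 8.268
  7421 ns = 7421 × 10^-3 μs = 7.421
  8.282 μs → 8.282
  9757 ns = 9757 × 10^-3 μs = 9.757
Sum: 53.85 + 8.268 + 7.421 + 8.282 + 9.757 = 87.578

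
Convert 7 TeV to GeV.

7000 GeV

tera = 1e12, giga = 1e9; factor is 1e3.
7 × 1e3 = 7000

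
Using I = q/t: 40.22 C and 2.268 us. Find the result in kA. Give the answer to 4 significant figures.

17730 kA

(40.22) / (2.268e-6) = 17.7337e6 A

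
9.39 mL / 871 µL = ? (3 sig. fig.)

10.8

(9.39 × 10^-3) / (871 × 10^-6) = 0.01078 × 10^3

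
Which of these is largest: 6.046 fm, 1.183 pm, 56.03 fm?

6.046 fm = 0.000000000000006046 m
1.183 pm = 0.000000000001183 m
56.03 fm = 0.00000000000005603 m

1.183 pm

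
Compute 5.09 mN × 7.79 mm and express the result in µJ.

39.6511 µJ

5.09 × 10^-3 × 7.79 × 10^-3 = 39.6511 × 10^-6 J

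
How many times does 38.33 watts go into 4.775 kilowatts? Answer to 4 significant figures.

124.6

(4.775e3) / (38.33) = 0.12458e3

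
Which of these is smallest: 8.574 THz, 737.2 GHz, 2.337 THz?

737.2 GHz

8.574 THz = 8574000000000 Hz
737.2 GHz = 737200000000 Hz
2.337 THz = 2337000000000 Hz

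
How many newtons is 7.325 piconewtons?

0.000000000007325 newtons

pico = 10⁻¹², (no prefix) = 10⁰; factor is 10⁻¹².
7.325 × 10⁻¹² = 0.000000000007325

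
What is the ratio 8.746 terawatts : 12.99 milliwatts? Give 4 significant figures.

(8.746 × 10^12) / (12.99 × 10^-3) = 0.67329 × 10^15

673300000000000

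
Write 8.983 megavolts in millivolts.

mega = 10^6, milli = 10^-3; factor is 10^9.
8.983 × 10^9 = 8983000000

8983000000 millivolts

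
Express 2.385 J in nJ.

(no prefix) = 1e0, nano = 1e-9; factor is 1e9.
2.385 × 1e9 = 2385000000

2385000000 nJ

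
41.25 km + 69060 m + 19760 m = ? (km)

In km:
  41.25 km → 41.25
  69060 m = 69060 × 10⁻³ km = 69.06
  19760 m = 19760 × 10⁻³ km = 19.76
Sum: 41.25 + 69.06 + 19.76 = 130.07

130.07 km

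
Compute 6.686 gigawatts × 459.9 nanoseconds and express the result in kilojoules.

3.0748914 kilojoules

6.686 × 10⁹ × 459.9 × 10⁻⁹ = 3074.8914 J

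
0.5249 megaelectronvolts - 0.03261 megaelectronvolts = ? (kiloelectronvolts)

In kiloelectronvolts:
  0.5249 megaelectronvolts = 0.5249 × 10³ kiloelectronvolts = 524.9
  0.03261 megaelectronvolts = 0.03261 × 10³ kiloelectronvolts = 32.61
Difference: 524.9 - 32.61 = 492.29

492.29 kiloelectronvolts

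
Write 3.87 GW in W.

giga = 1e9, (no prefix) = 1e0; factor is 1e9.
3.87 × 1e9 = 3870000000

3870000000 W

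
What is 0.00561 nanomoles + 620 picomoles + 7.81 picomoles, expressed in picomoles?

633.42 picomoles

In picomoles:
  0.00561 nanomoles = 0.00561e3 picomoles = 5.61
  620 picomoles → 620
  7.81 picomoles → 7.81
Sum: 5.61 + 620 + 7.81 = 633.42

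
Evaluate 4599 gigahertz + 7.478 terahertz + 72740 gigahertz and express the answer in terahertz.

In terahertz:
  4599 gigahertz = 4599 × 10^-3 terahertz = 4.599
  7.478 terahertz → 7.478
  72740 gigahertz = 72740 × 10^-3 terahertz = 72.74
Sum: 4.599 + 7.478 + 72.74 = 84.817

84.817 terahertz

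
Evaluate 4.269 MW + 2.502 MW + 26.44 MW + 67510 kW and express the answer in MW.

100.721 MW

In MW:
  4.269 MW → 4.269
  2.502 MW → 2.502
  26.44 MW → 26.44
  67510 kW = 67510e-3 MW = 67.51
Sum: 4.269 + 2.502 + 26.44 + 67.51 = 100.721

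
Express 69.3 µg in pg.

micro = 10⁻⁶, pico = 10⁻¹²; factor is 10⁶.
69.3 × 10⁶ = 69300000

69300000 pg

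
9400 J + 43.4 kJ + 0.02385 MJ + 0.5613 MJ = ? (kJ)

In kJ:
  9400 J = 9400 × 10^-3 kJ = 9.4
  43.4 kJ → 43.4
  0.02385 MJ = 0.02385 × 10^3 kJ = 23.85
  0.5613 MJ = 0.5613 × 10^3 kJ = 561.3
Sum: 9.4 + 43.4 + 23.85 + 561.3 = 637.95

637.95 kJ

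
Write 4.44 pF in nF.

0.00444 nF

pico = 10⁻¹², nano = 10⁻⁹; factor is 10⁻³.
4.44 × 10⁻³ = 0.00444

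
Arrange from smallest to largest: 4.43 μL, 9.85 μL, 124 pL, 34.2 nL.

124 pL < 34.2 nL < 4.43 μL < 9.85 μL

4.43 μL = 0.00000443 L
9.85 μL = 0.00000985 L
124 pL = 0.000000000124 L
34.2 nL = 0.0000000342 L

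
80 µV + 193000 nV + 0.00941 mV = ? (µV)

282.41 µV

In µV:
  80 µV → 80
  193000 nV = 193000e-3 µV = 193
  0.00941 mV = 0.00941e3 µV = 9.41
Sum: 80 + 193 + 9.41 = 282.41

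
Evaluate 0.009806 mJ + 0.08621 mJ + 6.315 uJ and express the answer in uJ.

In uJ:
  0.009806 mJ = 0.009806e3 uJ = 9.806
  0.08621 mJ = 0.08621e3 uJ = 86.21
  6.315 uJ → 6.315
Sum: 9.806 + 86.21 + 6.315 = 102.331

102.331 uJ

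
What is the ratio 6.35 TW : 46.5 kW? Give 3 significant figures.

(6.35 × 10¹²) / (46.5 × 10³) = 0.1366 × 10⁹

137000000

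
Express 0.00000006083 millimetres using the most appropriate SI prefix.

60.83 picometres

= 60.83 × 10^-12 metres; 10^-12 is pico.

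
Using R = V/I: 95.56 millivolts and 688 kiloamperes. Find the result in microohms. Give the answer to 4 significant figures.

(95.56e-3) / (688e3) = 0.138895e-6 Ω

0.1389 microohms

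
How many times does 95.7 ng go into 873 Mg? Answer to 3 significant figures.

9120000000000000

(873e6) / (95.7e-9) = 9.122e15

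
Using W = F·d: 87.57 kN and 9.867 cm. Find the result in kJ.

8.6405319 kJ

87.57 × 10³ × 9.867 × 10⁻² = 864.05319 × 10¹ J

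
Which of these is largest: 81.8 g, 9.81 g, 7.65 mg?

81.8 g = 81.8 g
9.81 g = 9.81 g
7.65 mg = 0.00765 g

81.8 g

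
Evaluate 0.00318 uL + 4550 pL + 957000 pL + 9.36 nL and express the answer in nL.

In nL:
  0.00318 uL = 0.00318 × 10³ nL = 3.18
  4550 pL = 4550 × 10⁻³ nL = 4.55
  957000 pL = 957000 × 10⁻³ nL = 957
  9.36 nL → 9.36
Sum: 3.18 + 4.55 + 957 + 9.36 = 974.09

974.09 nL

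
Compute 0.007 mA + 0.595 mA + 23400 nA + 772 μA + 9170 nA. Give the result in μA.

1406.57 μA

In μA:
  0.007 mA = 0.007 × 10³ μA = 7
  0.595 mA = 0.595 × 10³ μA = 595
  23400 nA = 23400 × 10⁻³ μA = 23.4
  772 μA → 772
  9170 nA = 9170 × 10⁻³ μA = 9.17
Sum: 7 + 595 + 23.4 + 772 + 9.17 = 1406.57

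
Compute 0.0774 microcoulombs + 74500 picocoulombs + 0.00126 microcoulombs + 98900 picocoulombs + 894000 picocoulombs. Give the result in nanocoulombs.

1146.06 nanocoulombs

In nanocoulombs:
  0.0774 microcoulombs = 0.0774 × 10^3 nanocoulombs = 77.4
  74500 picocoulombs = 74500 × 10^-3 nanocoulombs = 74.5
  0.00126 microcoulombs = 0.00126 × 10^3 nanocoulombs = 1.26
  98900 picocoulombs = 98900 × 10^-3 nanocoulombs = 98.9
  894000 picocoulombs = 894000 × 10^-3 nanocoulombs = 894
Sum: 77.4 + 74.5 + 1.26 + 98.9 + 894 = 1146.06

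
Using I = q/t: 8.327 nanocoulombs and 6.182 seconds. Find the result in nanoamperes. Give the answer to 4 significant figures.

1.347 nanoamperes

(8.327 × 10⁻⁹) / (6.182) = 1.34698 × 10⁻⁹ A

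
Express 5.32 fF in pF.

femto = 10⁻¹⁵, pico = 10⁻¹²; factor is 10⁻³.
5.32 × 10⁻³ = 0.00532

0.00532 pF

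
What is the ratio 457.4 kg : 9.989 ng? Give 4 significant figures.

(457.4 × 10^3) / (9.989 × 10^-9) = 45.79 × 10^12

45790000000000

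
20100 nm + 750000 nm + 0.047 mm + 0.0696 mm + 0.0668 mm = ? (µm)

953.5 µm

In µm:
  20100 nm = 20100e-3 µm = 20.1
  750000 nm = 750000e-3 µm = 750
  0.047 mm = 0.047e3 µm = 47
  0.0696 mm = 0.0696e3 µm = 69.6
  0.0668 mm = 0.0668e3 µm = 66.8
Sum: 20.1 + 750 + 47 + 69.6 + 66.8 = 953.5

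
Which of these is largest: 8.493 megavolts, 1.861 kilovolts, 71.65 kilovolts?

8.493 megavolts = 8493000 volts
1.861 kilovolts = 1861 volts
71.65 kilovolts = 71650 volts

8.493 megavolts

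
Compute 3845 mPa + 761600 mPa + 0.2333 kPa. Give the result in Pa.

998.745 Pa

In Pa:
  3845 mPa = 3845e-3 Pa = 3.845
  761600 mPa = 761600e-3 Pa = 761.6
  0.2333 kPa = 0.2333e3 Pa = 233.3
Sum: 3.845 + 761.6 + 233.3 = 998.745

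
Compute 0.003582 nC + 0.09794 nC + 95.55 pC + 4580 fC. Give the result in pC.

201.652 pC

In pC:
  0.003582 nC = 0.003582 × 10^3 pC = 3.582
  0.09794 nC = 0.09794 × 10^3 pC = 97.94
  95.55 pC → 95.55
  4580 fC = 4580 × 10^-3 pC = 4.58
Sum: 3.582 + 97.94 + 95.55 + 4.58 = 201.652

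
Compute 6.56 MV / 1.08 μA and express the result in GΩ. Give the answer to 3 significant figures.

(6.56 × 10⁶) / (1.08 × 10⁻⁶) = 6.0741 × 10¹² Ω

6070 GΩ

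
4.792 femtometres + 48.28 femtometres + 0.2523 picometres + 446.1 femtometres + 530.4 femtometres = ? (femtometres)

In femtometres:
  4.792 femtometres → 4.792
  48.28 femtometres → 48.28
  0.2523 picometres = 0.2523e3 femtometres = 252.3
  446.1 femtometres → 446.1
  530.4 femtometres → 530.4
Sum: 4.792 + 48.28 + 252.3 + 446.1 + 530.4 = 1281.872

1281.872 femtometres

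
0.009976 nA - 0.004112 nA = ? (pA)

5.864 pA

In pA:
  0.009976 nA = 0.009976 × 10^3 pA = 9.976
  0.004112 nA = 0.004112 × 10^3 pA = 4.112
Difference: 9.976 - 4.112 = 5.864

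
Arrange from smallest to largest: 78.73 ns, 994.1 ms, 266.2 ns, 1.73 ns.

78.73 ns = 0.00000007873 s
994.1 ms = 0.9941 s
266.2 ns = 0.0000002662 s
1.73 ns = 0.00000000173 s

1.73 ns < 78.73 ns < 266.2 ns < 994.1 ms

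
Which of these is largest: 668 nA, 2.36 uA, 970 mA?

668 nA = 0.000000668 A
2.36 uA = 0.00000236 A
970 mA = 0.97 A

970 mA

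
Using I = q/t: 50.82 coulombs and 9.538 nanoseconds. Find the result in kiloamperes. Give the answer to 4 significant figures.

(50.82) / (9.538 × 10⁻⁹) = 5.32816 × 10⁹ A

5328000 kiloamperes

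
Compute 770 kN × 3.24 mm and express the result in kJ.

2.4948 kJ

770 × 10^3 × 3.24 × 10^-3 = 2494.8 J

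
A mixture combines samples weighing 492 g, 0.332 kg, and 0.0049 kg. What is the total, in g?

In g:
  492 g → 492
  0.332 kg = 0.332 × 10³ g = 332
  0.0049 kg = 0.0049 × 10³ g = 4.9
Sum: 492 + 332 + 4.9 = 828.9

828.9 g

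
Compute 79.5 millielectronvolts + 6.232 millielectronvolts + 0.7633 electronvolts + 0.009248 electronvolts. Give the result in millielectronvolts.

In millielectronvolts:
  79.5 millielectronvolts → 79.5
  6.232 millielectronvolts → 6.232
  0.7633 electronvolts = 0.7633 × 10^3 millielectronvolts = 763.3
  0.009248 electronvolts = 0.009248 × 10^3 millielectronvolts = 9.248
Sum: 79.5 + 6.232 + 763.3 + 9.248 = 858.28

858.28 millielectronvolts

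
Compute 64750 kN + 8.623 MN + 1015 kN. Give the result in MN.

74.388 MN

In MN:
  64750 kN = 64750 × 10^-3 MN = 64.75
  8.623 MN → 8.623
  1015 kN = 1015 × 10^-3 MN = 1.015
Sum: 64.75 + 8.623 + 1.015 = 74.388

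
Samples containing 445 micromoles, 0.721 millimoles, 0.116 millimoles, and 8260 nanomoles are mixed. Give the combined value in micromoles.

In micromoles:
  445 micromoles → 445
  0.721 millimoles = 0.721 × 10³ micromoles = 721
  0.116 millimoles = 0.116 × 10³ micromoles = 116
  8260 nanomoles = 8260 × 10⁻³ micromoles = 8.26
Sum: 445 + 721 + 116 + 8.26 = 1290.26

1290.26 micromoles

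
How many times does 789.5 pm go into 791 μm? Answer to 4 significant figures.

1002000

(791e-6) / (789.5e-12) = 1.0019e6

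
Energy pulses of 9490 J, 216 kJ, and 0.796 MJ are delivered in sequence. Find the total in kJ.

1021.49 kJ

In kJ:
  9490 J = 9490e-3 kJ = 9.49
  216 kJ → 216
  0.796 MJ = 0.796e3 kJ = 796
Sum: 9.49 + 216 + 796 = 1021.49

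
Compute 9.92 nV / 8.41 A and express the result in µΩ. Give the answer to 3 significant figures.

0.00118 µΩ

(9.92e-9) / (8.41) = 1.1795e-9 Ω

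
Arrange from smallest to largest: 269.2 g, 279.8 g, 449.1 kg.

269.2 g < 279.8 g < 449.1 kg

269.2 g = 269.2 g
279.8 g = 279.8 g
449.1 kg = 449100 g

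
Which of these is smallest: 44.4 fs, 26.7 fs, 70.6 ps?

44.4 fs = 0.0000000000000444 s
26.7 fs = 0.0000000000000267 s
70.6 ps = 0.0000000000706 s

26.7 fs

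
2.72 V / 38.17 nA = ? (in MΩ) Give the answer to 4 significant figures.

71.26 MΩ

(2.72) / (38.17 × 10^-9) = 0.0712602 × 10^9 Ω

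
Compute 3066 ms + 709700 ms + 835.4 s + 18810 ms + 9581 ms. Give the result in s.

1576.557 s

In s:
  3066 ms = 3066e-3 s = 3.066
  709700 ms = 709700e-3 s = 709.7
  835.4 s → 835.4
  18810 ms = 18810e-3 s = 18.81
  9581 ms = 9581e-3 s = 9.581
Sum: 3.066 + 709.7 + 835.4 + 18.81 + 9.581 = 1576.557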